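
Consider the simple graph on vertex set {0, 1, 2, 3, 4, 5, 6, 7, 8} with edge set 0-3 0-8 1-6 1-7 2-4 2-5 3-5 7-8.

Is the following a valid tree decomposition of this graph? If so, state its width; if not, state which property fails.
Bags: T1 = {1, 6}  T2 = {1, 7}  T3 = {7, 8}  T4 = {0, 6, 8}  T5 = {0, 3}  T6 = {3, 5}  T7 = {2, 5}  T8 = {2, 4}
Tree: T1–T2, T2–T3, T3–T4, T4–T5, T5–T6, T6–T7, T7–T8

A tree decomposition must satisfy three properties: every vertex lies in some bag; for every edge, both endpoints lie together in some bag; and for every vertex, the bags containing it form a connected subtree. Here bags containing vertex 6 are not connected in the tree, so the decomposition is invalid.

No — bags containing vertex 6 are not connected in the tree.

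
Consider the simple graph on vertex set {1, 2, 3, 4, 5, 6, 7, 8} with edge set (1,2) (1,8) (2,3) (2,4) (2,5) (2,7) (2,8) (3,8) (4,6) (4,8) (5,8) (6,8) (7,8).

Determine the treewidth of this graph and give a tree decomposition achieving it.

Treewidth 2.
Bags: B1 = {2, 3, 8}  B2 = {2, 7, 8}  B3 = {2, 4, 8}  B4 = {2, 5, 8}  B5 = {4, 6, 8}  B6 = {1, 2, 8}
Tree: B1–B2, B2–B3, B1–B4, B3–B5, B3–B6

Each bag holds 3 vertices, so the decomposition has width 2, which upper-bounds the treewidth. On the other hand G contains the 3-clique {1, 2, 8}. A clique must lie in a single bag of any decomposition, so no decomposition can have width below 2. Therefore the treewidth is 2.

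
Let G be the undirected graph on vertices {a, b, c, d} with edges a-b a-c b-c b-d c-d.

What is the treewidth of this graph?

A width-2 tree decomposition is:
Bags: B1 = {a, b, c}  B2 = {b, c, d}
Tree: B1–B2
Each bag holds 3 vertices, so the decomposition has width 2, which upper-bounds the treewidth. Conversely, {b, c, d} is a clique of size 3, and the vertices of any clique must share a bag in every tree decomposition; so some bag has ≥ 3 vertices and tw(G) ≥ 2. The upper and lower bounds meet at 2, so that is the treewidth.

2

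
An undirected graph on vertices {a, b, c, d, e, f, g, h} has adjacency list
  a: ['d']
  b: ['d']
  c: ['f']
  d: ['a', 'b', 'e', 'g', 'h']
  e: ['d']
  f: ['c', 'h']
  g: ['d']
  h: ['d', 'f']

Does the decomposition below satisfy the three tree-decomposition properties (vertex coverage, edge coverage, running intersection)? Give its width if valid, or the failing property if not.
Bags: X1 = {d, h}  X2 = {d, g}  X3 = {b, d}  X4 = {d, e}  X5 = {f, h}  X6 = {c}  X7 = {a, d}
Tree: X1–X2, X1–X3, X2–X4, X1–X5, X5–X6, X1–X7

A tree decomposition must satisfy three properties: every vertex lies in some bag; for every edge, both endpoints lie together in some bag; and for every vertex, the bags containing it form a connected subtree. Here edge (f,c) lies in no bag, so the decomposition is invalid.

No — edge (f,c) lies in no bag.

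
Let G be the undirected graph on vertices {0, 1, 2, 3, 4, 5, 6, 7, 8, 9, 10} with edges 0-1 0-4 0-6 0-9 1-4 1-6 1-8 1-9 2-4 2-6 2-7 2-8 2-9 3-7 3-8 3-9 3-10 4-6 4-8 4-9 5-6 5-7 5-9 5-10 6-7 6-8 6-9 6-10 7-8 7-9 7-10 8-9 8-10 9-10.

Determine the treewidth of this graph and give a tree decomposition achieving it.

Treewidth 4.
One such decomposition:
Bags: B1 = {2, 6, 7, 8, 9}  B2 = {2, 4, 6, 8, 9}  B3 = {1, 4, 6, 8, 9}  B4 = {6, 7, 8, 9, 10}  B5 = {5, 6, 7, 9, 10}  B6 = {0, 1, 4, 6, 9}  B7 = {3, 7, 8, 9, 10}
Tree: B1–B2, B2–B3, B1–B4, B4–B5, B3–B6, B4–B7

The largest bag has 5 vertices, giving width 4; this decomposition certifies tw(G) ≤ 4. For the lower bound, the 5 vertices {3, 7, 8, 9, 10} are pairwise adjacent, and any tree decomposition puts a clique entirely inside one bag — forcing width ≥ 4. Therefore the treewidth is 4.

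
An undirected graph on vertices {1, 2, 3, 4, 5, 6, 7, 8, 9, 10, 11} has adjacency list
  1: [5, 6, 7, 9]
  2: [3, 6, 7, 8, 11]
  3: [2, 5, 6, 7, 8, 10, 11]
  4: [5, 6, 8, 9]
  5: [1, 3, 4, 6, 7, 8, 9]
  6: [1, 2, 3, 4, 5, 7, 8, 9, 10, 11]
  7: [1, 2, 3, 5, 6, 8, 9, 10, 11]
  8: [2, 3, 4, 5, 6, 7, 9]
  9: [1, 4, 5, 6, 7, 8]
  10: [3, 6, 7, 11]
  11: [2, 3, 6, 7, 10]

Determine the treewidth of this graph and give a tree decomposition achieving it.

Treewidth 4.
One such decomposition:
Bags: B1 = {2, 3, 6, 7, 8}  B2 = {3, 5, 6, 7, 8}  B3 = {5, 6, 7, 8, 9}  B4 = {2, 3, 6, 7, 11}  B5 = {3, 6, 7, 10, 11}  B6 = {1, 5, 6, 7, 9}  B7 = {4, 5, 6, 8, 9}
Tree: B1–B2, B2–B3, B1–B4, B4–B5, B3–B6, B3–B7

Each bag holds 5 vertices, so the decomposition has width 4, which upper-bounds the treewidth. For the lower bound, the 5 vertices {4, 5, 6, 8, 9} are pairwise adjacent, and any tree decomposition puts a clique entirely inside one bag — forcing width ≥ 4. Hence tw(G) = 4 exactly.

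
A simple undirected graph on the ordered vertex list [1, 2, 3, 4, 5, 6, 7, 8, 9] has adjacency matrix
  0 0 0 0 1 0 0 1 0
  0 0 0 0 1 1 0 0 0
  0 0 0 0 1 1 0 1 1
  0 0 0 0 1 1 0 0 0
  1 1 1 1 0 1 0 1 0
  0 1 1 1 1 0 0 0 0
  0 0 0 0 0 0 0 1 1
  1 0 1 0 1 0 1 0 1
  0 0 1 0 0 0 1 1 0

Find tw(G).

2

A width-2 tree decomposition is:
Bags: B1 = {3, 5, 8}  B2 = {3, 8, 9}  B3 = {3, 5, 6}  B4 = {7, 8, 9}  B5 = {1, 5, 8}  B6 = {4, 5, 6}  B7 = {2, 5, 6}
Tree: B1–B2, B1–B3, B2–B4, B1–B5, B3–B6, B3–B7
Every bag has size at most 3, so the width is 3 − 1 = 2 and tw(G) ≤ 2. For the lower bound, the 3 vertices {3, 8, 9} are pairwise adjacent, and any tree decomposition puts a clique entirely inside one bag — forcing width ≥ 2. Combining the bounds, tw(G) = 2.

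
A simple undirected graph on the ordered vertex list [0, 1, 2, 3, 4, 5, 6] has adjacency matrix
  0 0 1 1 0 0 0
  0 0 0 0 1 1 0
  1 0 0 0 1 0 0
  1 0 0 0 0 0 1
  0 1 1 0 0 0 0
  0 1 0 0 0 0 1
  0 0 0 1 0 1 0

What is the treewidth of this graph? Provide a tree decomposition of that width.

Treewidth 2.
One optimal decomposition is:
Bags: B1 = {1, 4, 5}  B2 = {4, 5, 6}  B3 = {3, 4, 6}  B4 = {0, 3, 4}  B5 = {0, 2, 4}
Tree: B1–B2, B2–B3, B3–B4, B4–B5

Every bag has size at most 3, so the width is 3 − 1 = 2 and tw(G) ≤ 2. For the lower bound, G contains the cycle 4–1–5–6–3–0–2–4, so G is not a forest; only forests have treewidth ≤ 1, hence tw(G) ≥ 2. The upper and lower bounds meet at 2, so that is the treewidth.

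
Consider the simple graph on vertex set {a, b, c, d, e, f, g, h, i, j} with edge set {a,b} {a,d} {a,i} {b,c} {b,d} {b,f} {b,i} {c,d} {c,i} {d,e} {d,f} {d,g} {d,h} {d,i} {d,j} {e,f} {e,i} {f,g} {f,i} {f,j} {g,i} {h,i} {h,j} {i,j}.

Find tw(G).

A width-3 tree decomposition is:
Bags: B1 = {d, e, f, i}  B2 = {b, d, f, i}  B3 = {a, b, d, i}  B4 = {d, f, g, i}  B5 = {d, f, i, j}  B6 = {d, h, i, j}  B7 = {b, c, d, i}
Tree: B1–B2, B2–B3, B1–B4, B2–B5, B5–B6, B2–B7
The largest bag has 4 vertices, giving width 3; this decomposition certifies tw(G) ≤ 3. On the other hand G contains the 4-clique {a, b, d, i}. A clique must lie in a single bag of any decomposition, so no decomposition can have width below 3. The upper and lower bounds meet at 3, so that is the treewidth.

3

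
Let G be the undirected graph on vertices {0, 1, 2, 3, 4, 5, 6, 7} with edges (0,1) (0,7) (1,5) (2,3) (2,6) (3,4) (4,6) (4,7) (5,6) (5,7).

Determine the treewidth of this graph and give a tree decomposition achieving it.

Treewidth 2.
One optimal decomposition is:
Bags: B1 = {0, 1, 5}  B2 = {0, 5, 7}  B3 = {5, 6, 7}  B4 = {4, 6, 7}  B5 = {2, 4, 6}  B6 = {2, 3, 4}
Tree: B1–B2, B2–B3, B3–B4, B4–B5, B5–B6

Every bag has size at most 3, so the width is 3 − 1 = 2 and tw(G) ≤ 2. The edges 1–0–7–5–1 form a cycle, so G is not a tree and its treewidth is at least 2. The upper and lower bounds meet at 2, so that is the treewidth.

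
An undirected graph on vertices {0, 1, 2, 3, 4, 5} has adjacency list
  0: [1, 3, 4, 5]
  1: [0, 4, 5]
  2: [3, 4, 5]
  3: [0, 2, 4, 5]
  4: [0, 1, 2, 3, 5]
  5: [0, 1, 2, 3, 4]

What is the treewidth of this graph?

3

A width-3 tree decomposition is:
Bags: B1 = {0, 3, 4, 5}  B2 = {0, 1, 4, 5}  B3 = {2, 3, 4, 5}
Tree: B1–B2, B1–B3
Every bag has size at most 4, so the width is 4 − 1 = 3 and tw(G) ≤ 3. For the lower bound, the 4 vertices {0, 1, 4, 5} are pairwise adjacent, and any tree decomposition puts a clique entirely inside one bag — forcing width ≥ 3. Combining the bounds, tw(G) = 3.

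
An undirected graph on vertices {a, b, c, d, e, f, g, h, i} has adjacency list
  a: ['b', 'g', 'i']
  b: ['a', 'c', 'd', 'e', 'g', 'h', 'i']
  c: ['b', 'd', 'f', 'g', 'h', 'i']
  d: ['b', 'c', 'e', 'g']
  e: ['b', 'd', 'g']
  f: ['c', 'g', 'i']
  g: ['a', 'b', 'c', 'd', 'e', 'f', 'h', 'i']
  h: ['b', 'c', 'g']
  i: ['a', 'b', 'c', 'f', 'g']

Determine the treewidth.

3

A width-3 tree decomposition is:
Bags: B1 = {b, c, g, h}  B2 = {b, c, g, i}  B3 = {c, f, g, i}  B4 = {b, c, d, g}  B5 = {a, b, g, i}  B6 = {b, d, e, g}
Tree: B1–B2, B2–B3, B2–B4, B2–B5, B4–B6
The largest bag has 4 vertices, giving width 3; this decomposition certifies tw(G) ≤ 3. Conversely, {c, f, g, i} is a clique of size 4, and the vertices of any clique must share a bag in every tree decomposition; so some bag has ≥ 4 vertices and tw(G) ≥ 3. Combining the bounds, tw(G) = 3.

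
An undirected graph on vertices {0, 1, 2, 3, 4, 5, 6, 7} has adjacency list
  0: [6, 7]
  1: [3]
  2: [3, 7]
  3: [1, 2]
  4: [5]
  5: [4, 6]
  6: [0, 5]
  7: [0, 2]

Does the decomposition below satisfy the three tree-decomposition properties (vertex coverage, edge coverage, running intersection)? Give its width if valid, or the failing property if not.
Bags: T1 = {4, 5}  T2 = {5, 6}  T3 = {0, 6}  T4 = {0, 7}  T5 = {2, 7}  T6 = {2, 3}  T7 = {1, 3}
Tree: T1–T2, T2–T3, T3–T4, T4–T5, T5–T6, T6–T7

Yes; width 1.

Checking the three conditions: (i) the bags cover all of {0, 1, 2, 3, 4, 5, 6, 7}; (ii) for each edge, some bag contains both endpoints; (iii) the bags containing any fixed vertex form a subtree. All hold, so the decomposition is valid with width 2 − 1 = 1.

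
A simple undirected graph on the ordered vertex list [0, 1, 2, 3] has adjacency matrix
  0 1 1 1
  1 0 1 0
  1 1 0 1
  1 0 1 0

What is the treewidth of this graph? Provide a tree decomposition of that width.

Treewidth 2.
One optimal decomposition is:
Bags: B1 = {0, 2, 3}  B2 = {0, 1, 2}
Tree: B1–B2

Each bag holds 3 vertices, so the decomposition has width 2, which upper-bounds the treewidth. Conversely, {0, 1, 2} is a clique of size 3, and the vertices of any clique must share a bag in every tree decomposition; so some bag has ≥ 3 vertices and tw(G) ≥ 2. Hence tw(G) = 2 exactly.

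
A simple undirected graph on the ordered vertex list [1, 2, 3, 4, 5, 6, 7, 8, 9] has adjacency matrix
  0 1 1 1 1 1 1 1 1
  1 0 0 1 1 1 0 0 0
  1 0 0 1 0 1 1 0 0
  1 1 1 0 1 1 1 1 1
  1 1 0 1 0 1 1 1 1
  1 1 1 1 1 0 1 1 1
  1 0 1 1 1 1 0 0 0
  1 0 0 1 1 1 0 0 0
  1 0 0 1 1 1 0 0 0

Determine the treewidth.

4

A width-4 tree decomposition is:
Bags: B1 = {1, 4, 5, 6, 7}  B2 = {1, 2, 4, 5, 6}  B3 = {1, 4, 5, 6, 9}  B4 = {1, 4, 5, 6, 8}  B5 = {1, 3, 4, 6, 7}
Tree: B1–B2, B1–B3, B2–B4, B1–B5
The largest bag has 5 vertices, giving width 4; this decomposition certifies tw(G) ≤ 4. Conversely, {1, 3, 4, 6, 7} is a clique of size 5, and the vertices of any clique must share a bag in every tree decomposition; so some bag has ≥ 5 vertices and tw(G) ≥ 4. Hence tw(G) = 4 exactly.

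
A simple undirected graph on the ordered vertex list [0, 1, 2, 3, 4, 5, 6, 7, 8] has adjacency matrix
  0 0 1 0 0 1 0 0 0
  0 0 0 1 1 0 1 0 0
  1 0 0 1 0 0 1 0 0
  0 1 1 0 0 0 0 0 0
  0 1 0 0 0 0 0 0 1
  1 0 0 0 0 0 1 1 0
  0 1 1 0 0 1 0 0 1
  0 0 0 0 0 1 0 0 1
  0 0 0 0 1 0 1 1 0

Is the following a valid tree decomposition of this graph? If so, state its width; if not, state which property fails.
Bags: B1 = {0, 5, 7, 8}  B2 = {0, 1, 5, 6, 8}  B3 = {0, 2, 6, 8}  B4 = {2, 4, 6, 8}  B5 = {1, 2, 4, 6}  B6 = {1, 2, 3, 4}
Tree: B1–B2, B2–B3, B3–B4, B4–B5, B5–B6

No — bags containing vertex 1 are not connected in the tree.

A tree decomposition must satisfy three properties: every vertex lies in some bag; for every edge, both endpoints lie together in some bag; and for every vertex, the bags containing it form a connected subtree. Here bags containing vertex 1 are not connected in the tree, so the decomposition is invalid.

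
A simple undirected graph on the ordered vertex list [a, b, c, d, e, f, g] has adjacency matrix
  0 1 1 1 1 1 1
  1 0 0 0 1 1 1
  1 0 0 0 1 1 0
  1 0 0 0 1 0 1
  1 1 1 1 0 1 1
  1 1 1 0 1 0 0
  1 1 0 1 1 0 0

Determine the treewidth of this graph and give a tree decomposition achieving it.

Treewidth 3.
One such decomposition:
Bags: B1 = {a, c, e, f}  B2 = {a, b, e, f}  B3 = {a, b, e, g}  B4 = {a, d, e, g}
Tree: B1–B2, B2–B3, B3–B4

Every bag has size at most 4, so the width is 4 − 1 = 3 and tw(G) ≤ 3. Conversely, {a, d, e, g} is a clique of size 4, and the vertices of any clique must share a bag in every tree decomposition; so some bag has ≥ 4 vertices and tw(G) ≥ 3. Therefore the treewidth is 3.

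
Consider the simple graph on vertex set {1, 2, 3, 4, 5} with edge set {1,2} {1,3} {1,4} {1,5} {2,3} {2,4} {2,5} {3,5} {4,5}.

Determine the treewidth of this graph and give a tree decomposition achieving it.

Treewidth 3.
One such decomposition:
Bags: B1 = {1, 2, 4, 5}  B2 = {1, 2, 3, 5}
Tree: B1–B2

Each bag holds 4 vertices, so the decomposition has width 3, which upper-bounds the treewidth. Conversely, {1, 2, 3, 5} is a clique of size 4, and the vertices of any clique must share a bag in every tree decomposition; so some bag has ≥ 4 vertices and tw(G) ≥ 3. Therefore the treewidth is 3.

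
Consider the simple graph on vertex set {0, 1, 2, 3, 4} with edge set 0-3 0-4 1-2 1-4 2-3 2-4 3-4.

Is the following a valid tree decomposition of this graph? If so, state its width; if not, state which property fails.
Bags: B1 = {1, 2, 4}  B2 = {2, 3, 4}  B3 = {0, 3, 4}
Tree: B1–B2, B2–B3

Yes; width 2.

Vertex coverage: the bags together contain {0, 1, 2, 3, 4}, the full vertex set. Edge coverage: each edge of G has both endpoints in at least one bag. Running intersection: for every vertex, the bags containing it form a connected subtree. All three properties hold, so this is a valid tree decomposition of width max|bag| − 1 = 2, and hence tw(G) ≤ 2.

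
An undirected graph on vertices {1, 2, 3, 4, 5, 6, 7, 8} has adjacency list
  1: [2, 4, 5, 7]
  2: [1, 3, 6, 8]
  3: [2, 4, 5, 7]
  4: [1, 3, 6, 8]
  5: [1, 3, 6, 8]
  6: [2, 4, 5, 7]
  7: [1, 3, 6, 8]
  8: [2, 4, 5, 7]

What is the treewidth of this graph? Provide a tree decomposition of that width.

Treewidth 4.
One optimal decomposition is:
Bags: B1 = {1, 3, 6, 7, 8}  B2 = {1, 2, 3, 6, 8}  B3 = {1, 3, 4, 6, 8}  B4 = {1, 3, 5, 6, 8}
Tree: B1–B2, B2–B3, B3–B4

Each bag holds 5 vertices, so the decomposition has width 4, which upper-bounds the treewidth. For the lower bound: the 5 vertex sets {3,7}, {2,6}, {4,8}, {1}, {5} are disjoint, each induces a connected subgraph, and every pair is joined by at least one edge of G. Contracting each set to a single vertex therefore yields K_{5} as a minor, and since treewidth is minor-monotone, tw(G) ≥ tw(K_{5}) = 4. The upper and lower bounds meet at 4, so that is the treewidth.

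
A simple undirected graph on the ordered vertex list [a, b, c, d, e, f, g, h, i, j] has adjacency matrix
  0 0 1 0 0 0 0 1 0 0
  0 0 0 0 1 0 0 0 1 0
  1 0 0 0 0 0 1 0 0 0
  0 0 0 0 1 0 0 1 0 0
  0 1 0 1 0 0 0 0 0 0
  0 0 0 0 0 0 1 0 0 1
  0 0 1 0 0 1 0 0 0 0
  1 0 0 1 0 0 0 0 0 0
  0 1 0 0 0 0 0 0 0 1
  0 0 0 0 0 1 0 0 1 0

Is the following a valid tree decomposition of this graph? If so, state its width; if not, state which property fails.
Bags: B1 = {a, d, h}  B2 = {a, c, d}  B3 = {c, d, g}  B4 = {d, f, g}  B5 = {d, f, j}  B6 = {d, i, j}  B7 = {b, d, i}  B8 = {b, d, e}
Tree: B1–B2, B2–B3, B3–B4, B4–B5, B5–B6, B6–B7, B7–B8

Vertex coverage: the bags together contain {a, b, c, d, e, f, g, h, i, j}, the full vertex set. Edge coverage: each edge of G has both endpoints in at least one bag. Running intersection: for every vertex, the bags containing it form a connected subtree. All three properties hold, so this is a valid tree decomposition of width max|bag| − 1 = 2, and hence tw(G) ≤ 2.

Yes; width 2.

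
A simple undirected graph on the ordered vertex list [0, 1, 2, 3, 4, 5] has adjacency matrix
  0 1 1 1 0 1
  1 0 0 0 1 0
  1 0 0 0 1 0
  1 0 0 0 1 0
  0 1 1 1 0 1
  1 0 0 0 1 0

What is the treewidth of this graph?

2

A width-2 tree decomposition is:
Bags: B1 = {0, 1, 4}  B2 = {0, 3, 4}  B3 = {0, 2, 4}  B4 = {0, 4, 5}
Tree: B1–B2, B2–B3, B3–B4
The largest bag has 3 vertices, giving width 2; this decomposition certifies tw(G) ≤ 2. The edges 1–0–3–4–1 form a cycle, so G is not a tree and its treewidth is at least 2. The upper and lower bounds meet at 2, so that is the treewidth.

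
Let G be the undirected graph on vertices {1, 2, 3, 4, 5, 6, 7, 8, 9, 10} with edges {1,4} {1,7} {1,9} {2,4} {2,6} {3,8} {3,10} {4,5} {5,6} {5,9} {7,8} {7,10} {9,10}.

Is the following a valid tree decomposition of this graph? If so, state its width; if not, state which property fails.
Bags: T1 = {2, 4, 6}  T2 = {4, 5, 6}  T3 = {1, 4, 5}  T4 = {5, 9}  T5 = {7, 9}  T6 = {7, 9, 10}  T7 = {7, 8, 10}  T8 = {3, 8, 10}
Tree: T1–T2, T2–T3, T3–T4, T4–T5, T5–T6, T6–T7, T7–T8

A tree decomposition must satisfy three properties: every vertex lies in some bag; for every edge, both endpoints lie together in some bag; and for every vertex, the bags containing it form a connected subtree. Here edge (1,9) lies in no bag, so the decomposition is invalid.

No — edge (1,9) lies in no bag.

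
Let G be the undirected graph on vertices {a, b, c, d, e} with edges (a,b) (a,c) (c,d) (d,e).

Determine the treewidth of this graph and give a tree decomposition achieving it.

The largest bag has 2 vertices, giving width 1; this decomposition certifies tw(G) ≤ 1. Since G has at least one edge (e.g. c–d), it is not an edgeless graph, so tw(G) ≥ 1. Therefore the treewidth is 1.

Treewidth 1.
One such decomposition:
Bags: B1 = {c, d}  B2 = {a, c}  B3 = {d, e}  B4 = {a, b}
Tree: B1–B2, B1–B3, B2–B4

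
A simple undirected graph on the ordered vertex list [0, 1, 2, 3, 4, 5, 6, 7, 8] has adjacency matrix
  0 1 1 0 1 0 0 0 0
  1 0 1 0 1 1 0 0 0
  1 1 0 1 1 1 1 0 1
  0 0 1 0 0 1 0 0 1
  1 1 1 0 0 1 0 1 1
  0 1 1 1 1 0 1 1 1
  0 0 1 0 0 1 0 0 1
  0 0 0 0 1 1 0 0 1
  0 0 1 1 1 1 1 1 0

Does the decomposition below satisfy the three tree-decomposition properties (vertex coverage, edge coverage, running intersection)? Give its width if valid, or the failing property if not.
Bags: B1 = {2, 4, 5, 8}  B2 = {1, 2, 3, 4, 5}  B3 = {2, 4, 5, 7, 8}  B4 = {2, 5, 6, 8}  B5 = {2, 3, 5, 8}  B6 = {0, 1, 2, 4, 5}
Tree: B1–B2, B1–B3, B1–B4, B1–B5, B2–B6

No — bags containing vertex 3 are not connected in the tree.

A tree decomposition must satisfy three properties: every vertex lies in some bag; for every edge, both endpoints lie together in some bag; and for every vertex, the bags containing it form a connected subtree. Here bags containing vertex 3 are not connected in the tree, so the decomposition is invalid.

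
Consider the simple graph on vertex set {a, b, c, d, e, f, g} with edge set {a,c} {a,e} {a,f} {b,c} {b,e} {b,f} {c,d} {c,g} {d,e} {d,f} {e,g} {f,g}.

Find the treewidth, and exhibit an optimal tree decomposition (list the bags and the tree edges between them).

Treewidth 3.
Bags: B1 = {a, c, e, f}  B2 = {c, d, e, f}  B3 = {c, e, f, g}  B4 = {b, c, e, f}
Tree: B1–B2, B2–B3, B3–B4

The largest bag has 4 vertices, giving width 3; this decomposition certifies tw(G) ≤ 3. For the lower bound: the 4 vertex sets {a,c}, {d,e}, {f}, {g} are disjoint, each induces a connected subgraph, and every pair is joined by at least one edge of G. Contracting each set to a single vertex therefore yields K_{4} as a minor, and since treewidth is minor-monotone, tw(G) ≥ tw(K_{4}) = 3. Combining the bounds, tw(G) = 3.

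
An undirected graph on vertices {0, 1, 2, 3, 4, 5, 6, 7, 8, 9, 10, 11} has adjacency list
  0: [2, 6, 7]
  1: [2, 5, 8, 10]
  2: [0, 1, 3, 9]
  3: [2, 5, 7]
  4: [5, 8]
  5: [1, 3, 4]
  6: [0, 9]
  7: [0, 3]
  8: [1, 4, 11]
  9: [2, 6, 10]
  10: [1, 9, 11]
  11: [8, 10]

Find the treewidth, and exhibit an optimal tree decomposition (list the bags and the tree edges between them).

Treewidth 3.
One such decomposition:
Bags: B1 = {0, 6, 7, 9}  B2 = {0, 2, 7, 9}  B3 = {2, 3, 7, 9}  B4 = {2, 3, 9, 10}  B5 = {1, 2, 3, 10}  B6 = {1, 3, 5, 10}  B7 = {1, 5, 10, 11}  B8 = {1, 5, 8, 11}  B9 = {4, 5, 8, 11}
Tree: B1–B2, B2–B3, B3–B4, B4–B5, B5–B6, B6–B7, B7–B8, B8–B9

The largest bag has 4 vertices, giving width 3; this decomposition certifies tw(G) ≤ 3. For the lower bound: the 4 vertex sets {0,6,7}, {9}, {2}, {1,3,5,10} are disjoint, each induces a connected subgraph, and every pair is joined by at least one edge of G. Contracting each set to a single vertex therefore yields K_{4} as a minor, and since treewidth is minor-monotone, tw(G) ≥ tw(K_{4}) = 3. Combining the bounds, tw(G) = 3.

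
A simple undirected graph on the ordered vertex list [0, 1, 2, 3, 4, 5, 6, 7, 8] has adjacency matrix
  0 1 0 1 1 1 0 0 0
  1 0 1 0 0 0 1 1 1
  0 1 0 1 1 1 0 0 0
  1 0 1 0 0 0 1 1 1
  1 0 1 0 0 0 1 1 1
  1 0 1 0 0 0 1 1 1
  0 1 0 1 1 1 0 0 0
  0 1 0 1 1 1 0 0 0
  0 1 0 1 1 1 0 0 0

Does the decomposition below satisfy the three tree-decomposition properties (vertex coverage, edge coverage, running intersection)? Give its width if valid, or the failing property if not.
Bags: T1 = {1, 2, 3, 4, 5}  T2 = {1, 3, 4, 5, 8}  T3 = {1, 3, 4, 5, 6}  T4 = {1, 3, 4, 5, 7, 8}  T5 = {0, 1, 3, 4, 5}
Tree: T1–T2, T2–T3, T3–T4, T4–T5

No — bags containing vertex 8 are not connected in the tree.

A tree decomposition must satisfy three properties: every vertex lies in some bag; for every edge, both endpoints lie together in some bag; and for every vertex, the bags containing it form a connected subtree. Here bags containing vertex 8 are not connected in the tree, so the decomposition is invalid.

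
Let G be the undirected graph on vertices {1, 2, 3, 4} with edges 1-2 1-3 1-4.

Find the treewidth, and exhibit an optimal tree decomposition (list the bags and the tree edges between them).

Treewidth 1.
Bags: B1 = {1, 3}  B2 = {1, 4}  B3 = {1, 2}
Tree: B1–B2, B1–B3

The largest bag has 2 vertices, giving width 1; this decomposition certifies tw(G) ≤ 1. Any graph with an edge has treewidth ≥ 1, and G has the edge 1–3. Therefore the treewidth is 1.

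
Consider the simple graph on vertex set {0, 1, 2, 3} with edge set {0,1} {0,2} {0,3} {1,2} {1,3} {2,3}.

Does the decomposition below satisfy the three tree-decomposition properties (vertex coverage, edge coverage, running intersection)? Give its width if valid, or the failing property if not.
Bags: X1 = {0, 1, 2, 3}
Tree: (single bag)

Yes; width 3.

Vertex coverage: the bags together contain {0, 1, 2, 3}, the full vertex set. Edge coverage: each edge of G has both endpoints in at least one bag. Running intersection: for every vertex, the bags containing it form a connected subtree. All three properties hold, so this is a valid tree decomposition of width max|bag| − 1 = 3, and hence tw(G) ≤ 3.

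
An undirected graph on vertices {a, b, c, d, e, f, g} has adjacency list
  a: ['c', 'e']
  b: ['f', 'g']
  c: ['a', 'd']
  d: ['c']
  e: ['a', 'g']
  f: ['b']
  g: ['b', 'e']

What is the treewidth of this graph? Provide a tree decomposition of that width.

Every bag has size at most 2, so the width is 2 − 1 = 1 and tw(G) ≤ 1. G has an edge, so its treewidth is at least 1. Combining the bounds, tw(G) = 1.

Treewidth 1.
Bags: B1 = {c, d}  B2 = {a, c}  B3 = {a, e}  B4 = {e, g}  B5 = {b, g}  B6 = {b, f}
Tree: B1–B2, B2–B3, B3–B4, B4–B5, B5–B6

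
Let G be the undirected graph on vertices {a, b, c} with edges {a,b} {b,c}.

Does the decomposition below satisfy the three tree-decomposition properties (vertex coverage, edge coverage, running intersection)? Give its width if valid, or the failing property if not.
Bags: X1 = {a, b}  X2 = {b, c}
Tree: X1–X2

Checking the three conditions: (i) the bags cover all of {a, b, c}; (ii) for each edge, some bag contains both endpoints; (iii) the bags containing any fixed vertex form a subtree. All hold, so the decomposition is valid with width 2 − 1 = 1.

Yes; width 1.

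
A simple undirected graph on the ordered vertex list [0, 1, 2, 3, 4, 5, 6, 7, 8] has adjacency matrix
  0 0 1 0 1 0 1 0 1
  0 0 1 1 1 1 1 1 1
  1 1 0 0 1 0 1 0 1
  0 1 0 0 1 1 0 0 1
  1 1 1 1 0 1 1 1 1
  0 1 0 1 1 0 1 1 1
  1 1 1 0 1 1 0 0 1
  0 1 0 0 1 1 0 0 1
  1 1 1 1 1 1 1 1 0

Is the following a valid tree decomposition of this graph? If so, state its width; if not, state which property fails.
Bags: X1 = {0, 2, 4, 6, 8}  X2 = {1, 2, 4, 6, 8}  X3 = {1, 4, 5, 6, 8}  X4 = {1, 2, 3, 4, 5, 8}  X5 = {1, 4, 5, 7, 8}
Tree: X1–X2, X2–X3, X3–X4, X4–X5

A tree decomposition must satisfy three properties: every vertex lies in some bag; for every edge, both endpoints lie together in some bag; and for every vertex, the bags containing it form a connected subtree. Here bags containing vertex 2 are not connected in the tree, so the decomposition is invalid.

No — bags containing vertex 2 are not connected in the tree.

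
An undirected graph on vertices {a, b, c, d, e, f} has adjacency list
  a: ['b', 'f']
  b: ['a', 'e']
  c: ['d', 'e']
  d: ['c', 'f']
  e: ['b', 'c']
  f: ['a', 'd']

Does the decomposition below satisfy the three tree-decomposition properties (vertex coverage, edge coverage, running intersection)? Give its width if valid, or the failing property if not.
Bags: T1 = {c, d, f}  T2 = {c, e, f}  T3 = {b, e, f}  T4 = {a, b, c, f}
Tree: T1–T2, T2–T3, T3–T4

A tree decomposition must satisfy three properties: every vertex lies in some bag; for every edge, both endpoints lie together in some bag; and for every vertex, the bags containing it form a connected subtree. Here bags containing vertex c are not connected in the tree, so the decomposition is invalid.

No — bags containing vertex c are not connected in the tree.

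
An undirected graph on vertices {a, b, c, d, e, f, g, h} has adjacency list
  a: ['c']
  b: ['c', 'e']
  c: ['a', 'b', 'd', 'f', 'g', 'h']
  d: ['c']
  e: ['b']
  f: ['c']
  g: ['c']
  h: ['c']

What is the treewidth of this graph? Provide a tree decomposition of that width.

The largest bag has 2 vertices, giving width 1; this decomposition certifies tw(G) ≤ 1. G has an edge, so its treewidth is at least 1. The upper and lower bounds meet at 1, so that is the treewidth.

Treewidth 1.
One optimal decomposition is:
Bags: B1 = {c, h}  B2 = {c, d}  B3 = {c, g}  B4 = {b, c}  B5 = {c, f}  B6 = {b, e}  B7 = {a, c}
Tree: B1–B2, B2–B3, B2–B4, B4–B5, B4–B6, B5–B7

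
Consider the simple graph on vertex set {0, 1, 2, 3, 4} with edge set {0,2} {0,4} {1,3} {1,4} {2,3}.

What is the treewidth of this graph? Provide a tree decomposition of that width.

Treewidth 2.
One such decomposition:
Bags: B1 = {0, 2, 4}  B2 = {1, 2, 4}  B3 = {1, 2, 3}
Tree: B1–B2, B2–B3

Every bag has size at most 3, so the width is 3 − 1 = 2 and tw(G) ≤ 2. The edges 2–0–4–1–3–2 form a cycle, so G is not a tree and its treewidth is at least 2. The upper and lower bounds meet at 2, so that is the treewidth.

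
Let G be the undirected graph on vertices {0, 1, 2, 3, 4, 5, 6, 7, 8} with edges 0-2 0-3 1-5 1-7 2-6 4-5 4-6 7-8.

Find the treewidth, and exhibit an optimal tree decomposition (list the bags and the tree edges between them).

Every bag has size at most 2, so the width is 2 − 1 = 1 and tw(G) ≤ 1. Any graph with an edge has treewidth ≥ 1, and G has the edge 8–7. Hence tw(G) = 1 exactly.

Treewidth 1.
One optimal decomposition is:
Bags: B1 = {7, 8}  B2 = {1, 7}  B3 = {1, 5}  B4 = {4, 5}  B5 = {4, 6}  B6 = {2, 6}  B7 = {0, 2}  B8 = {0, 3}
Tree: B1–B2, B2–B3, B3–B4, B4–B5, B5–B6, B6–B7, B7–B8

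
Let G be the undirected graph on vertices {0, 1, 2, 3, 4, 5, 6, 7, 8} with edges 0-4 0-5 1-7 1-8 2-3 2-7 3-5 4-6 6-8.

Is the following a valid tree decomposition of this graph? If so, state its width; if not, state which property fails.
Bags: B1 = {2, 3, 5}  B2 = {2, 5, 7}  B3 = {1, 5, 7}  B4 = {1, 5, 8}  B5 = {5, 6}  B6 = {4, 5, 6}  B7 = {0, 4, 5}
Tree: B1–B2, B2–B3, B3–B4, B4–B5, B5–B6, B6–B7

No — edge (8,6) lies in no bag.

A tree decomposition must satisfy three properties: every vertex lies in some bag; for every edge, both endpoints lie together in some bag; and for every vertex, the bags containing it form a connected subtree. Here edge (8,6) lies in no bag, so the decomposition is invalid.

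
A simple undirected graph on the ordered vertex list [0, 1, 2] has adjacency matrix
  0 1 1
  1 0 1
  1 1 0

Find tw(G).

2

A width-2 tree decomposition is:
Bags: B1 = {0, 1, 2}
Tree: (single bag)
A single bag containing all 3 vertices is trivially a valid decomposition of width 2. For the lower bound, the 3 vertices {0, 1, 2} are pairwise adjacent, and any tree decomposition puts a clique entirely inside one bag — forcing width ≥ 2. Hence tw(G) = 2 exactly.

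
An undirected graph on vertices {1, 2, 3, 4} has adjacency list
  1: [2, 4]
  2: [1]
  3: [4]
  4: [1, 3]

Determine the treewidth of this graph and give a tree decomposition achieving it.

Every bag has size at most 2, so the width is 2 − 1 = 1 and tw(G) ≤ 1. G has an edge, so its treewidth is at least 1. The upper and lower bounds meet at 1, so that is the treewidth.

Treewidth 1.
One optimal decomposition is:
Bags: B1 = {1, 2}  B2 = {1, 4}  B3 = {3, 4}
Tree: B1–B2, B2–B3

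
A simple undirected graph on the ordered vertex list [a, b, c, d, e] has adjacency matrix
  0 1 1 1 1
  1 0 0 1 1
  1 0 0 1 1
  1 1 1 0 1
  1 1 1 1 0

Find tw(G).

3

A width-3 tree decomposition is:
Bags: B1 = {a, c, d, e}  B2 = {a, b, d, e}
Tree: B1–B2
Every bag has size at most 4, so the width is 4 − 1 = 3 and tw(G) ≤ 3. For the lower bound, the 4 vertices {a, c, d, e} are pairwise adjacent, and any tree decomposition puts a clique entirely inside one bag — forcing width ≥ 3. Combining the bounds, tw(G) = 3.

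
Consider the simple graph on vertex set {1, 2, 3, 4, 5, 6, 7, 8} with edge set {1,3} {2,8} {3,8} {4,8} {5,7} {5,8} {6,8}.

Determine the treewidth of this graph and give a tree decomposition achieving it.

Treewidth 1.
One optimal decomposition is:
Bags: B1 = {3, 8}  B2 = {6, 8}  B3 = {4, 8}  B4 = {1, 3}  B5 = {5, 8}  B6 = {5, 7}  B7 = {2, 8}
Tree: B1–B2, B2–B3, B1–B4, B1–B5, B5–B6, B3–B7

The largest bag has 2 vertices, giving width 1; this decomposition certifies tw(G) ≤ 1. Any graph with an edge has treewidth ≥ 1, and G has the edge 8–3. Therefore the treewidth is 1.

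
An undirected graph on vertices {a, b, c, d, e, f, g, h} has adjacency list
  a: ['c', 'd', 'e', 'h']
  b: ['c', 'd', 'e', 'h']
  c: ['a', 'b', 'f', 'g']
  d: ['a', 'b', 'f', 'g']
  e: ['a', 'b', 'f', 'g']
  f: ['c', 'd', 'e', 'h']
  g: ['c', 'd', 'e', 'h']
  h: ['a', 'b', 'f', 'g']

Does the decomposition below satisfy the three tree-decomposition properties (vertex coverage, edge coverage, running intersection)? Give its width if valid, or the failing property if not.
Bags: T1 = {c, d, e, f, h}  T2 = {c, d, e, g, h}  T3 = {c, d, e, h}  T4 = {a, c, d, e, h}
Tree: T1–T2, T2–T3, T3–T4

A tree decomposition must satisfy three properties: every vertex lies in some bag; for every edge, both endpoints lie together in some bag; and for every vertex, the bags containing it form a connected subtree. Here vertex b appears in no bag, so the decomposition is invalid.

No — vertex b appears in no bag.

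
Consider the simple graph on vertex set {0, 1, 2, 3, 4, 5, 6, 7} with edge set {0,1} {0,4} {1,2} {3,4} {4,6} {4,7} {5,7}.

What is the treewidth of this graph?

A width-1 tree decomposition is:
Bags: B1 = {4, 7}  B2 = {0, 4}  B3 = {4, 6}  B4 = {0, 1}  B5 = {3, 4}  B6 = {1, 2}  B7 = {5, 7}
Tree: B1–B2, B2–B3, B2–B4, B2–B5, B4–B6, B1–B7
The largest bag has 2 vertices, giving width 1; this decomposition certifies tw(G) ≤ 1. Since G has at least one edge (e.g. 7–4), it is not an edgeless graph, so tw(G) ≥ 1. Combining the bounds, tw(G) = 1.

1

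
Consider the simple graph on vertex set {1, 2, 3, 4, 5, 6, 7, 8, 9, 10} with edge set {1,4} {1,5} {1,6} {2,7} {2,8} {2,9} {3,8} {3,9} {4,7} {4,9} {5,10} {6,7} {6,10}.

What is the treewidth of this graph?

2

A width-2 tree decomposition is:
Bags: B1 = {3, 8, 9}  B2 = {2, 8, 9}  B3 = {2, 4, 9}  B4 = {2, 4, 7}  B5 = {1, 4, 7}  B6 = {1, 6, 7}  B7 = {1, 5, 6}  B8 = {5, 6, 10}
Tree: B1–B2, B2–B3, B3–B4, B4–B5, B5–B6, B6–B7, B7–B8
Each bag holds 3 vertices, so the decomposition has width 2, which upper-bounds the treewidth. For the lower bound, G contains the cycle 3–8–2–9–3, so G is not a forest; only forests have treewidth ≤ 1, hence tw(G) ≥ 2. Therefore the treewidth is 2.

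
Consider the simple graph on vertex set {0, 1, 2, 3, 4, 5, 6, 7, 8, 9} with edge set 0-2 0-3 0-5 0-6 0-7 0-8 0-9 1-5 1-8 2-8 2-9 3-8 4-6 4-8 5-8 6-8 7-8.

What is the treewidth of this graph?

2

A width-2 tree decomposition is:
Bags: B1 = {0, 3, 8}  B2 = {0, 7, 8}  B3 = {0, 2, 8}  B4 = {0, 6, 8}  B5 = {0, 2, 9}  B6 = {0, 5, 8}  B7 = {4, 6, 8}  B8 = {1, 5, 8}
Tree: B1–B2, B2–B3, B2–B4, B3–B5, B4–B6, B4–B7, B6–B8
The largest bag has 3 vertices, giving width 2; this decomposition certifies tw(G) ≤ 2. For the lower bound, the 3 vertices {0, 2, 8} are pairwise adjacent, and any tree decomposition puts a clique entirely inside one bag — forcing width ≥ 2. Combining the bounds, tw(G) = 2.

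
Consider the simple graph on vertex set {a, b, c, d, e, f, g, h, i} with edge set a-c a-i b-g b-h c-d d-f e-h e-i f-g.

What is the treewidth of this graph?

A width-2 tree decomposition is:
Bags: B1 = {b, g, h}  B2 = {e, g, h}  B3 = {e, g, i}  B4 = {a, g, i}  B5 = {a, c, g}  B6 = {c, d, g}  B7 = {d, f, g}
Tree: B1–B2, B2–B3, B3–B4, B4–B5, B5–B6, B6–B7
The largest bag has 3 vertices, giving width 2; this decomposition certifies tw(G) ≤ 2. For the lower bound, G contains the cycle g–b–h–e–i–a–c–d–f–g, so G is not a forest; only forests have treewidth ≤ 1, hence tw(G) ≥ 2. Hence tw(G) = 2 exactly.

2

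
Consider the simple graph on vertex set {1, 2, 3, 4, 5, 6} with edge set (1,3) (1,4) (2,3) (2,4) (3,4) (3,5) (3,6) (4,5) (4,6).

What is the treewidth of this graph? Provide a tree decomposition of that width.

Each bag holds 3 vertices, so the decomposition has width 2, which upper-bounds the treewidth. On the other hand G contains the 3-clique {1, 3, 4}. A clique must lie in a single bag of any decomposition, so no decomposition can have width below 2. Hence tw(G) = 2 exactly.

Treewidth 2.
One such decomposition:
Bags: B1 = {3, 4, 5}  B2 = {3, 4, 6}  B3 = {1, 3, 4}  B4 = {2, 3, 4}
Tree: B1–B2, B1–B3, B1–B4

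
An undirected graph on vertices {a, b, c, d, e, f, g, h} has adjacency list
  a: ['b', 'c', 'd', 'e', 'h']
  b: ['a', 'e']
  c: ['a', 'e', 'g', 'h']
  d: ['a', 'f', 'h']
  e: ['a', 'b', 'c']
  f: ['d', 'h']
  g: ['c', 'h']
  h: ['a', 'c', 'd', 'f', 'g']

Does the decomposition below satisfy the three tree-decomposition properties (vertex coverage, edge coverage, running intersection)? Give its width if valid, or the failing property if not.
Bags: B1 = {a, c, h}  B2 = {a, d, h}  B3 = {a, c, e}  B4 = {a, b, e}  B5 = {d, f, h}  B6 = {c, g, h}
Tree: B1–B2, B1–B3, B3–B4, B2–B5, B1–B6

Yes; width 2.

Checking the three conditions: (i) the bags cover all of {a, b, c, d, e, f, g, h}; (ii) for each edge, some bag contains both endpoints; (iii) the bags containing any fixed vertex form a subtree. All hold, so the decomposition is valid with width 3 − 1 = 2.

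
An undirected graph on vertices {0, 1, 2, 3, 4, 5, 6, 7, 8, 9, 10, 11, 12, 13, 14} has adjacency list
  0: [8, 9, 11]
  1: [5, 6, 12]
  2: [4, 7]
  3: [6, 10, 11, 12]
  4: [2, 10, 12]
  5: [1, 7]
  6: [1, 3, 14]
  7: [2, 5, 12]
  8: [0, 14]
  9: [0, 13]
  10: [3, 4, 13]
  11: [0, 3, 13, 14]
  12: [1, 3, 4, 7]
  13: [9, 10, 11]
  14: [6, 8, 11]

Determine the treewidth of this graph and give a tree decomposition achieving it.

The largest bag has 4 vertices, giving width 3; this decomposition certifies tw(G) ≤ 3. For the lower bound: the 4 vertex sets {2,5,7}, {4}, {12}, {1,3,6,10} are disjoint, each induces a connected subgraph, and every pair is joined by at least one edge of G. Contracting each set to a single vertex therefore yields K_{4} as a minor, and since treewidth is minor-monotone, tw(G) ≥ tw(K_{4}) = 3. Combining the bounds, tw(G) = 3.

Treewidth 3.
One such decomposition:
Bags: B1 = {2, 4, 5, 7}  B2 = {4, 5, 7, 12}  B3 = {1, 4, 5, 12}  B4 = {1, 4, 10, 12}  B5 = {1, 3, 10, 12}  B6 = {1, 3, 6, 10}  B7 = {3, 6, 10, 13}  B8 = {3, 6, 11, 13}  B9 = {6, 11, 13, 14}  B10 = {9, 11, 13, 14}  B11 = {0, 9, 11, 14}  B12 = {0, 8, 9, 14}
Tree: B1–B2, B2–B3, B3–B4, B4–B5, B5–B6, B6–B7, B7–B8, B8–B9, B9–B10, B10–B11, B11–B12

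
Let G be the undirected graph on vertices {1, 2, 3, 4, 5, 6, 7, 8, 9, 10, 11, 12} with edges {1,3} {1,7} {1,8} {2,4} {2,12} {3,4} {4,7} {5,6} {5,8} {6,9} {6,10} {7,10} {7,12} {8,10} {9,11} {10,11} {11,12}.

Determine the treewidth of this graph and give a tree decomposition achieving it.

Each bag holds 4 vertices, so the decomposition has width 3, which upper-bounds the treewidth. For the lower bound: the 4 vertex sets {5,6,9}, {8}, {10}, {1,7,11,12} are disjoint, each induces a connected subgraph, and every pair is joined by at least one edge of G. Contracting each set to a single vertex therefore yields K_{4} as a minor, and since treewidth is minor-monotone, tw(G) ≥ tw(K_{4}) = 3. Hence tw(G) = 3 exactly.

Treewidth 3.
Bags: B1 = {5, 6, 8, 9}  B2 = {6, 8, 9, 10}  B3 = {8, 9, 10, 11}  B4 = {1, 8, 10, 11}  B5 = {1, 7, 10, 11}  B6 = {1, 7, 11, 12}  B7 = {1, 3, 7, 12}  B8 = {3, 4, 7, 12}  B9 = {2, 3, 4, 12}
Tree: B1–B2, B2–B3, B3–B4, B4–B5, B5–B6, B6–B7, B7–B8, B8–B9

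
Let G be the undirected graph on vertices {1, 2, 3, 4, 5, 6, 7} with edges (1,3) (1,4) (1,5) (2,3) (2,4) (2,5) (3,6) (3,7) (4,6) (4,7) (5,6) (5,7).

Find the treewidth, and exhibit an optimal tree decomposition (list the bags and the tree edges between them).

Every bag has size at most 4, so the width is 4 − 1 = 3 and tw(G) ≤ 3. For the lower bound: the 4 vertex sets {4,7}, {2,3}, {5}, {1} are disjoint, each induces a connected subgraph, and every pair is joined by at least one edge of G. Contracting each set to a single vertex therefore yields K_{4} as a minor, and since treewidth is minor-monotone, tw(G) ≥ tw(K_{4}) = 3. Combining the bounds, tw(G) = 3.

Treewidth 3.
Bags: B1 = {3, 4, 5, 7}  B2 = {2, 3, 4, 5}  B3 = {1, 3, 4, 5}  B4 = {3, 4, 5, 6}
Tree: B1–B2, B2–B3, B3–B4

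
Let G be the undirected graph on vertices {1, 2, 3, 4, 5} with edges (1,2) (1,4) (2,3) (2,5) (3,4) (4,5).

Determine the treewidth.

2

A width-2 tree decomposition is:
Bags: B1 = {1, 2, 4}  B2 = {2, 4, 5}  B3 = {2, 3, 4}
Tree: B1–B2, B2–B3
Every bag has size at most 3, so the width is 3 − 1 = 2 and tw(G) ≤ 2. The edges 1–4–5–2–1 form a cycle, so G is not a tree and its treewidth is at least 2. Therefore the treewidth is 2.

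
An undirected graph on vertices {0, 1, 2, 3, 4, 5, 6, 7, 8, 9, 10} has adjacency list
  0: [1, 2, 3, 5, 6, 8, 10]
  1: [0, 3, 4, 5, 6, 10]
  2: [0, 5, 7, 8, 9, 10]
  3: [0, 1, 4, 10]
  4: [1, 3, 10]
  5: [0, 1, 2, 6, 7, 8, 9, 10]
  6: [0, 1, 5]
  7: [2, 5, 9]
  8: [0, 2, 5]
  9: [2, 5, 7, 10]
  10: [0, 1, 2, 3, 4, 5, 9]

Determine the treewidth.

A width-3 tree decomposition is:
Bags: B1 = {0, 2, 5, 10}  B2 = {0, 1, 5, 10}  B3 = {2, 5, 9, 10}  B4 = {0, 1, 5, 6}  B5 = {0, 2, 5, 8}  B6 = {0, 1, 3, 10}  B7 = {2, 5, 7, 9}  B8 = {1, 3, 4, 10}
Tree: B1–B2, B1–B3, B2–B4, B1–B5, B2–B6, B3–B7, B6–B8
The largest bag has 4 vertices, giving width 3; this decomposition certifies tw(G) ≤ 3. For the lower bound, the 4 vertices {0, 1, 3, 10} are pairwise adjacent, and any tree decomposition puts a clique entirely inside one bag — forcing width ≥ 3. Combining the bounds, tw(G) = 3.

3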